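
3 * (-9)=-27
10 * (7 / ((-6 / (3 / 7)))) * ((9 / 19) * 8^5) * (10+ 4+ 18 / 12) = -1202930.53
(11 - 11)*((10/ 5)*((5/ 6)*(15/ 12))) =0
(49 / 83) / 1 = 49 / 83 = 0.59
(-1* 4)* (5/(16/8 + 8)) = -2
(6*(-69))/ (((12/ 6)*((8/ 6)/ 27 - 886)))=16767/ 71762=0.23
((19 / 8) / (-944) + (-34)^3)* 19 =-5639652713 / 7552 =-746776.05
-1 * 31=-31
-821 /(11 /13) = -10673 /11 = -970.27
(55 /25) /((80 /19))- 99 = -39391 /400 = -98.48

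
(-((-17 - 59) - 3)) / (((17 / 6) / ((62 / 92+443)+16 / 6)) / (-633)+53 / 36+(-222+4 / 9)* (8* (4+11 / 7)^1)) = -258735217860 / 32337236505689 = -0.01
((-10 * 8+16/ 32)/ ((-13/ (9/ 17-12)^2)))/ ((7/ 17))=465075/ 238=1954.10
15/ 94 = 0.16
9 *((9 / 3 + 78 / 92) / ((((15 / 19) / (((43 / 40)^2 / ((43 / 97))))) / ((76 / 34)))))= 799543161 / 3128000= 255.61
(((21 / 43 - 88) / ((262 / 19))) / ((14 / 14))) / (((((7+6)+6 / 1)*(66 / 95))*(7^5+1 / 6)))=-357485 / 12497069618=-0.00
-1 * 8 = -8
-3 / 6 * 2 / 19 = -1 / 19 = -0.05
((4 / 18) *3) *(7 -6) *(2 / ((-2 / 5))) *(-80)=266.67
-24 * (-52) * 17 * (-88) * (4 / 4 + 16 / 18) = -10579712 / 3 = -3526570.67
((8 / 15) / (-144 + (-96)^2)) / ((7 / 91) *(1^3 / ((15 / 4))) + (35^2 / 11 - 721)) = -143 / 1482847884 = -0.00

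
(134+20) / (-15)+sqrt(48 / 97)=-9.56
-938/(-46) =469/23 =20.39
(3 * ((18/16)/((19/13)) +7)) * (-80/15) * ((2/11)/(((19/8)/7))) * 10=-2645440/3971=-666.19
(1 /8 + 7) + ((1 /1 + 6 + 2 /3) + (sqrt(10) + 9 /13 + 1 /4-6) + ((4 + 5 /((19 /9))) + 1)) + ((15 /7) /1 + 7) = sqrt(10) + 1089073 /41496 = 29.41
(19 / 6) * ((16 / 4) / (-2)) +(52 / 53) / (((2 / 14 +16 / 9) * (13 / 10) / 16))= -887 / 19239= -0.05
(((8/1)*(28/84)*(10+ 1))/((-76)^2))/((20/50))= 55/4332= 0.01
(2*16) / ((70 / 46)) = 21.03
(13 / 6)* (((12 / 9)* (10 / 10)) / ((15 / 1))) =26 / 135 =0.19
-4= -4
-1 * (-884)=884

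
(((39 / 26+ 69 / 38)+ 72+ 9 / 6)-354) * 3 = -31599 / 38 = -831.55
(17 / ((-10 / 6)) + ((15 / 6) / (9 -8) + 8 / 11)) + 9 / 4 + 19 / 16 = -3111 / 880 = -3.54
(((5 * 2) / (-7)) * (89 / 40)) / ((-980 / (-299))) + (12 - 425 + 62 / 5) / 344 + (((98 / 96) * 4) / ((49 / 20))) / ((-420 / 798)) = -18764233 / 3539760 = -5.30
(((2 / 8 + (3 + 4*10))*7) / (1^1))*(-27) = -32697 / 4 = -8174.25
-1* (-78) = 78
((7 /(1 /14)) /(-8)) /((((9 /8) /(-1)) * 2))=49 /9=5.44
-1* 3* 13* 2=-78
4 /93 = 0.04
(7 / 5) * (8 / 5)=2.24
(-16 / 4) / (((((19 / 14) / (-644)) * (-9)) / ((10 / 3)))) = -360640 / 513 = -703.00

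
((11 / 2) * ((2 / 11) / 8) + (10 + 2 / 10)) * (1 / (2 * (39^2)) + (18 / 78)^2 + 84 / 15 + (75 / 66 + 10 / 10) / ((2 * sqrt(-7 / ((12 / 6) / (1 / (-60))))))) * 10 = 2773 * sqrt(210) / 88 + 35514283 / 60840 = 1040.38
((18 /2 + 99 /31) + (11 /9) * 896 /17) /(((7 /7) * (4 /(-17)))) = -181685 /558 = -325.60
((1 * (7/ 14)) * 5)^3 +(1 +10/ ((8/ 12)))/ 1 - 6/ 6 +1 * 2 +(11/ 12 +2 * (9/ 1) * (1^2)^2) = 1237/ 24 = 51.54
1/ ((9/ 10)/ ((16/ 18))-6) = -80/ 399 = -0.20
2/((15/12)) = 8/5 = 1.60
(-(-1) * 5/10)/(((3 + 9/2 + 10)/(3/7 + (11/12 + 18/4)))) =491/2940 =0.17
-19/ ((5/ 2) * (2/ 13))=-247/ 5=-49.40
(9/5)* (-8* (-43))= 3096/5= 619.20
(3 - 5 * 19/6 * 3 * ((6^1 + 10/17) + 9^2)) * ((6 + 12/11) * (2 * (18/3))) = -66153204/187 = -353760.45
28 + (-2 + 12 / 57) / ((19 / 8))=9836 / 361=27.25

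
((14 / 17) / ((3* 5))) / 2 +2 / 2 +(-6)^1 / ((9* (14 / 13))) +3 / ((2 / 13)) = 23691 / 1190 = 19.91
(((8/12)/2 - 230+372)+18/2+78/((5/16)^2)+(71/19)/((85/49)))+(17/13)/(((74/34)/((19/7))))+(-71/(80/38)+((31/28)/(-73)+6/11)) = 920.64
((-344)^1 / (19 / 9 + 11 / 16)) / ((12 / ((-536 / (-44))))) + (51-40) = -504389 / 4433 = -113.78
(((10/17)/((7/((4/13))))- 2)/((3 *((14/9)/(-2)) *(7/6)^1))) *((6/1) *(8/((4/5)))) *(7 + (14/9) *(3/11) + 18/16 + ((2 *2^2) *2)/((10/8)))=774582966/833833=928.94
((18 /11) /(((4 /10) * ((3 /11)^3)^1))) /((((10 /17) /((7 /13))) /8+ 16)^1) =287980 /23043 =12.50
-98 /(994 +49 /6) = -84 /859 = -0.10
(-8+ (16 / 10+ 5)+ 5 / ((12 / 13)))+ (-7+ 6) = 181 / 60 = 3.02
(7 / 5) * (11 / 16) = 0.96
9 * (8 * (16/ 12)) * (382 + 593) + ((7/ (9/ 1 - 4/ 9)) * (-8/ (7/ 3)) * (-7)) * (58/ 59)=60758928/ 649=93619.30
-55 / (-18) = 55 / 18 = 3.06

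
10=10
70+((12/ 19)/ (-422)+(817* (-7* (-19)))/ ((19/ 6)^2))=43722148/ 4009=10906.00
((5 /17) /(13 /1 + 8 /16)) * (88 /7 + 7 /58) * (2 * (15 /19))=257650 /590121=0.44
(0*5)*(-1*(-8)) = 0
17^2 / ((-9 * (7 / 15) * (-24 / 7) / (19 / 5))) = 5491 / 72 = 76.26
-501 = -501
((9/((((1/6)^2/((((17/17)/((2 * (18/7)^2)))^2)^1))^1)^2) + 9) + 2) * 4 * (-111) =-6365731045/1259712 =-5053.32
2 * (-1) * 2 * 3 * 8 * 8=-768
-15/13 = -1.15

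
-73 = -73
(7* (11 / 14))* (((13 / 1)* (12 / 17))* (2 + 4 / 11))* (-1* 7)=-14196 / 17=-835.06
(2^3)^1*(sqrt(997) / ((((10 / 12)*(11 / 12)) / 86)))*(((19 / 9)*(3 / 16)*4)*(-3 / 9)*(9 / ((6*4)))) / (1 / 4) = -39216*sqrt(997) / 55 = -22513.77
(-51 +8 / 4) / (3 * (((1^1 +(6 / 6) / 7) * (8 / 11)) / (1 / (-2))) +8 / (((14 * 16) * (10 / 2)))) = 9.84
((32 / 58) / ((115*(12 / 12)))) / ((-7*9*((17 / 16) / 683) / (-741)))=36.27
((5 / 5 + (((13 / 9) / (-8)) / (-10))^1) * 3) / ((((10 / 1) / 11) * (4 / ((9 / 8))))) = 24189 / 25600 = 0.94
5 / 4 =1.25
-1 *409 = -409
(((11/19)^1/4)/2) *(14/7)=11/76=0.14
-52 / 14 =-26 / 7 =-3.71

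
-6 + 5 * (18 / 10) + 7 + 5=15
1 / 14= 0.07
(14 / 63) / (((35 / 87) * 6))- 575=-181096 / 315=-574.91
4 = 4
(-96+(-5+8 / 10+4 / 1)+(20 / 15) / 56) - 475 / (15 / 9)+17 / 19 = -1517323 / 3990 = -380.28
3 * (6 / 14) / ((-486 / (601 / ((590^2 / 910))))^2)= 427300783 / 31800802208400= 0.00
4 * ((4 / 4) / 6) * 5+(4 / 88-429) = -28091 / 66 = -425.62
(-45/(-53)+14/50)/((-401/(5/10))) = -748/531325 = -0.00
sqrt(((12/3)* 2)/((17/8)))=8* sqrt(17)/17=1.94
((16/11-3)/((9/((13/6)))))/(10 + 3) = -17/594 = -0.03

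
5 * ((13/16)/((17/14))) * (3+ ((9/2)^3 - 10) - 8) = 277095/1088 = 254.68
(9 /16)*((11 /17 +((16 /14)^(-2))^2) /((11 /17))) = 1.07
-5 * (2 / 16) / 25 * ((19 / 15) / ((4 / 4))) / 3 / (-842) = 19 / 1515600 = 0.00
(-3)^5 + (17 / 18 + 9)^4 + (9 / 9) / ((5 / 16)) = 5007262181 / 524880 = 9539.82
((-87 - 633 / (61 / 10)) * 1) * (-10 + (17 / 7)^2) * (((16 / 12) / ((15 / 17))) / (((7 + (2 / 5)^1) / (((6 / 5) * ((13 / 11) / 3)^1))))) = 459490824 / 6082615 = 75.54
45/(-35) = -9/7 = -1.29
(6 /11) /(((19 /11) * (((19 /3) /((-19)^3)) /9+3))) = 1539 /14620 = 0.11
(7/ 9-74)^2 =434281/ 81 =5361.49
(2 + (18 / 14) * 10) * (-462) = -6864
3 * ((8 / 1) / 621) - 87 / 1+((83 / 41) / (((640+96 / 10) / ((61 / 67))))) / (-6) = -321220807247 / 3693813984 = -86.96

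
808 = 808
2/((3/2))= 4/3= 1.33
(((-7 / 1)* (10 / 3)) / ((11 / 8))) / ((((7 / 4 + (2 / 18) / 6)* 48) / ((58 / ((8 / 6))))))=-18270 / 2101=-8.70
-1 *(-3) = 3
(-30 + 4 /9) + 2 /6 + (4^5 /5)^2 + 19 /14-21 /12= 264054577 /6300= 41913.42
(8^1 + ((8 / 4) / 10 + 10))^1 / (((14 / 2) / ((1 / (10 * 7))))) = 13 / 350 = 0.04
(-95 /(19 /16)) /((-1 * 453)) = 80 /453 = 0.18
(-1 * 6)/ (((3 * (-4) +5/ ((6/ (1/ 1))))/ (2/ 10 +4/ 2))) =396/ 335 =1.18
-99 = -99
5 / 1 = 5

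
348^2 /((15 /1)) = 40368 /5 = 8073.60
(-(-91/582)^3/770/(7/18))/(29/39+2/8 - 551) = -199927/8613908168030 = -0.00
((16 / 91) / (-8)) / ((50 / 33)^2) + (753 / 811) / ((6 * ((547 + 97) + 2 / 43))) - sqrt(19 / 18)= -sqrt(38) / 6 - 23844907351 / 2554806117500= -1.04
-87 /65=-1.34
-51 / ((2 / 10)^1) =-255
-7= -7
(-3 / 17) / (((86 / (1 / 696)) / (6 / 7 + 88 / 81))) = -0.00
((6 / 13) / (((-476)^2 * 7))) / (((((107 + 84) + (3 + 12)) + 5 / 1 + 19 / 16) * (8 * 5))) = 3 / 87499402900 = 0.00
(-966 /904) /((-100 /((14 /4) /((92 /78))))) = 5733 /180800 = 0.03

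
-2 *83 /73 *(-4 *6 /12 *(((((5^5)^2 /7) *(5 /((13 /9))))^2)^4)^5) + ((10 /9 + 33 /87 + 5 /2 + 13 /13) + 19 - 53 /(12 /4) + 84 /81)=2706650165536259806444581924673651047720223890662596344699314665978011539070944252821935358000995852616323001951120395540506599174569603039156066454404913557252320178102292106986093098949062883243794196551675254689735839322851229354325881961515276783600347241789926752619040735582427065616882401644539132934653530623493110691347798040436125176195560071 /262887726568544426934528290754837976416825887409942140681131381643355081299191943118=10295840741087383183853500000000000000000000000000000000000000000000000000000000000000000000000000000000000000000000000000000000000000000000000000000000000000000000000000000000000000000000000000000000000000000000000000000000000000000000000000000000000000000000000000000.00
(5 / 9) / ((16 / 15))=25 / 48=0.52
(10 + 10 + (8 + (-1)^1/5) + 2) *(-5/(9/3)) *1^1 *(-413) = 61537/3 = 20512.33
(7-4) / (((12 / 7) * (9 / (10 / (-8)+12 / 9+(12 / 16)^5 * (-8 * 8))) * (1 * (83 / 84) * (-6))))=35525 / 71712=0.50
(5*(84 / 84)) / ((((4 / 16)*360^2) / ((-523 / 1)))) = -523 / 6480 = -0.08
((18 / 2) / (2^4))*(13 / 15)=39 / 80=0.49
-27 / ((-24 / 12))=27 / 2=13.50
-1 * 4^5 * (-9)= 9216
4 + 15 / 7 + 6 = 85 / 7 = 12.14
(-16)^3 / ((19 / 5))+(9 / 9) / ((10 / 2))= -102381 / 95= -1077.69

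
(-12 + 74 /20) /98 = -83 /980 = -0.08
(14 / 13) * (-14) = -15.08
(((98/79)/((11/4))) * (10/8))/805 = 14/19987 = 0.00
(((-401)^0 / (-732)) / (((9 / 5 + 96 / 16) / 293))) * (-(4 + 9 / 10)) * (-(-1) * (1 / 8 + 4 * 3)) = 1392629 / 456768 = 3.05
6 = 6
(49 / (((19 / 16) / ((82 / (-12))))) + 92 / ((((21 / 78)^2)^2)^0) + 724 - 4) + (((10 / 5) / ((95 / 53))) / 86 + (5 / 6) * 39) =562.55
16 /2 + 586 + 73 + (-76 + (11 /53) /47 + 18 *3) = 645.00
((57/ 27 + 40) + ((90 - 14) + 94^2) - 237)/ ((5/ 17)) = 1333718/ 45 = 29638.18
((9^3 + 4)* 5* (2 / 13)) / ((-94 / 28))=-102620 / 611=-167.95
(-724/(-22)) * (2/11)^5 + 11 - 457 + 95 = -621806327/1771561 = -350.99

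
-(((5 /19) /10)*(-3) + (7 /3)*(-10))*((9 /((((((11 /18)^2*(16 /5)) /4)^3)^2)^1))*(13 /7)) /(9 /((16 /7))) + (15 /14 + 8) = 816674480133815944411 /5843753637454502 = 139751.70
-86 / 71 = -1.21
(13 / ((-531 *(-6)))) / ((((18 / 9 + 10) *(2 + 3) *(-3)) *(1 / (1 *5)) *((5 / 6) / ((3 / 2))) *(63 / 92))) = -299 / 1003590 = -0.00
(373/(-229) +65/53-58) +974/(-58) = -26466789/351973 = -75.20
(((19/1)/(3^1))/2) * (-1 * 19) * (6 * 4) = -1444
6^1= 6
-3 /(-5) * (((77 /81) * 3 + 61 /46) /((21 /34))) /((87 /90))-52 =-2008666 /42021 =-47.80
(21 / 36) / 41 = 7 / 492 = 0.01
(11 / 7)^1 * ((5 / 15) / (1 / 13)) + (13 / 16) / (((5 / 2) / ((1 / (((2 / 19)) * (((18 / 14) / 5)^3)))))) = 15382159 / 81648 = 188.40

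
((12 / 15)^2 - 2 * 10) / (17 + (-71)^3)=242 / 4473675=0.00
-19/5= -3.80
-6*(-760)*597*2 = 5444640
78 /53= 1.47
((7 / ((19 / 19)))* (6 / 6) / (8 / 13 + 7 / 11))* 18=18018 / 179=100.66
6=6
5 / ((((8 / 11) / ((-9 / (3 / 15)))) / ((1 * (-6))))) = 7425 / 4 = 1856.25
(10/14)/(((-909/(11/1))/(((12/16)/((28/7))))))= -55/33936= -0.00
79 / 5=15.80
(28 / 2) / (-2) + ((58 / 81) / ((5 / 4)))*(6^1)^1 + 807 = 108464 / 135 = 803.44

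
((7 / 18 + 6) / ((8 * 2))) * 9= 3.59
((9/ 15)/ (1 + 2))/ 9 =1/ 45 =0.02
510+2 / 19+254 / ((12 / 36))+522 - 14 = 1780.11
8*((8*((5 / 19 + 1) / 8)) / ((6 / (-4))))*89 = -11392 / 19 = -599.58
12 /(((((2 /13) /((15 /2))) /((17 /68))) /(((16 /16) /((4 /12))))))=1755 /4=438.75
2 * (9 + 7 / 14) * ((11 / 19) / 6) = 11 / 6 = 1.83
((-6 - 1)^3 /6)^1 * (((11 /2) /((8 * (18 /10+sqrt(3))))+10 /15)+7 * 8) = -2035705 /576+94325 * sqrt(3) /576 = -3250.57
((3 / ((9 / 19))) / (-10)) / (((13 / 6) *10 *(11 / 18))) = -171 / 3575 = -0.05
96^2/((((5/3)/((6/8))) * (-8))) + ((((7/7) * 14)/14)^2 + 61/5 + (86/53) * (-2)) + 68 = -116718/265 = -440.45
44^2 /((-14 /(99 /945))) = -10648 /735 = -14.49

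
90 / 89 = 1.01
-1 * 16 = -16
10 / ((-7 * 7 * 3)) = -10 / 147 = -0.07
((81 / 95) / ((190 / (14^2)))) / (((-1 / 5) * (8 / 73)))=-289737 / 7220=-40.13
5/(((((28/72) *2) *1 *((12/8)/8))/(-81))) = -19440/7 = -2777.14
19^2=361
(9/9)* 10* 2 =20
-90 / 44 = -45 / 22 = -2.05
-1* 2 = -2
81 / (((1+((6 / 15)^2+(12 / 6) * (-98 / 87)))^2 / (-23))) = -8813154375 / 5650129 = -1559.81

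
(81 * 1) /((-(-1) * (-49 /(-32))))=2592 /49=52.90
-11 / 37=-0.30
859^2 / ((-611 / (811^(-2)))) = -737881 / 401867531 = -0.00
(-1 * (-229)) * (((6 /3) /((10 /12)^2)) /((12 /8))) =10992 /25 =439.68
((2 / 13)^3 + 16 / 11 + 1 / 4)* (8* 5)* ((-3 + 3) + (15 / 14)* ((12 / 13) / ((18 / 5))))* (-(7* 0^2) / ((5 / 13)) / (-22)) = 0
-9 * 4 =-36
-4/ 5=-0.80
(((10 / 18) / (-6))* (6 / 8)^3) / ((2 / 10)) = -25 / 128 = -0.20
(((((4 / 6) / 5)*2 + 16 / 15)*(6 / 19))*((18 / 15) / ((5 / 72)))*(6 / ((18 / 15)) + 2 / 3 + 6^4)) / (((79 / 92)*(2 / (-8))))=-331094016 / 7505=-44116.46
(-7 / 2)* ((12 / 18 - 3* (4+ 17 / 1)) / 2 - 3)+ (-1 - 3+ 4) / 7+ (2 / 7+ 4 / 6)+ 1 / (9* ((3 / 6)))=30431 / 252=120.76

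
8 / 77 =0.10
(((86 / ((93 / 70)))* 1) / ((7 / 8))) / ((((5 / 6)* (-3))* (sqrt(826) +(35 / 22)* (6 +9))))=1513600 / 549847 - 1331968* sqrt(826) / 11546787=-0.56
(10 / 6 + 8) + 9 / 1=56 / 3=18.67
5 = 5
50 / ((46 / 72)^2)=64800 / 529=122.50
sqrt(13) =3.61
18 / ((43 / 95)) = 1710 / 43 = 39.77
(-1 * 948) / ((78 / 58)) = -9164 / 13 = -704.92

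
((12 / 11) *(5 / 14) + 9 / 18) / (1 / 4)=274 / 77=3.56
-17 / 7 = -2.43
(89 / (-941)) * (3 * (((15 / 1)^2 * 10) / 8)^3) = -380162109375 / 60224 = -6312468.61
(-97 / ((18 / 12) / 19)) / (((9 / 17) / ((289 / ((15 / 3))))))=-18109318 / 135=-134143.10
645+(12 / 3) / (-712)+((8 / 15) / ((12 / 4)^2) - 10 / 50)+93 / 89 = 15520943 / 24030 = 645.90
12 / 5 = 2.40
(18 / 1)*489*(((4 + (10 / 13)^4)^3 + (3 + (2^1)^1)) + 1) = 18111786540761603340 / 23298085122481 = 777393.78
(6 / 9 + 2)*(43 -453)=-3280 / 3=-1093.33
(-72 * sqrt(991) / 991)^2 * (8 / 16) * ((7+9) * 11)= 456192 / 991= 460.34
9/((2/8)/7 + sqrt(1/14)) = -252/55 + 504 * sqrt(14)/55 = 29.71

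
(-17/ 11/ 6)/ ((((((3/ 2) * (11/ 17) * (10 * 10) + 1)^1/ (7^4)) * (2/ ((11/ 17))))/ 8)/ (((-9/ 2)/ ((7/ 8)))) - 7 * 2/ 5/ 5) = 0.46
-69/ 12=-23/ 4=-5.75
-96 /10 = -48 /5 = -9.60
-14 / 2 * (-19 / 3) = 133 / 3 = 44.33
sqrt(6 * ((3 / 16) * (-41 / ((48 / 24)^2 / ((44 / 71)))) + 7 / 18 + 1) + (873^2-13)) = sqrt(553223914662) / 852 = 872.99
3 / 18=1 / 6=0.17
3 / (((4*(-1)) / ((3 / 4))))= -0.56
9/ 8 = 1.12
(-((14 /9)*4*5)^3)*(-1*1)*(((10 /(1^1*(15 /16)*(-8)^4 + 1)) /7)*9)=100.80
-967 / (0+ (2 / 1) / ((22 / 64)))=-10637 / 64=-166.20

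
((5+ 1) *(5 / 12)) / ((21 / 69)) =115 / 14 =8.21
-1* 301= -301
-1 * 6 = -6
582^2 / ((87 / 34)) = 3838872 / 29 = 132374.90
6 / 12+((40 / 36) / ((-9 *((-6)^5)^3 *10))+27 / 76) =618880985948179 / 723614691262464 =0.86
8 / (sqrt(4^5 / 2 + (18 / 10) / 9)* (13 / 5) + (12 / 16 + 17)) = -284000 / 6294819 + 8320* sqrt(12805) / 6294819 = 0.10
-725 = -725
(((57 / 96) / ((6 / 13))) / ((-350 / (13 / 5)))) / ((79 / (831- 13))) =-1313299 / 13272000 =-0.10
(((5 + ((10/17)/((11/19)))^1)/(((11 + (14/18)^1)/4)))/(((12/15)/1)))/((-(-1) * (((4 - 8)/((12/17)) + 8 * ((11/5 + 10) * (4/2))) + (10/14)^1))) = 5315625/395964272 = 0.01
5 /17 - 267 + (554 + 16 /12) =14720 /51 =288.63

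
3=3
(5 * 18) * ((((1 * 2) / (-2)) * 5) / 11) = -450 / 11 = -40.91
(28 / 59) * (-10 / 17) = -280 / 1003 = -0.28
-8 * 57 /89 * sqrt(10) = -456 * sqrt(10) /89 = -16.20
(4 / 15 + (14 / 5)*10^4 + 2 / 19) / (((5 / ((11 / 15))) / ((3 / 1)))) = 87781166 / 7125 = 12320.16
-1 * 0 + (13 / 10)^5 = 371293 / 100000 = 3.71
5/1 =5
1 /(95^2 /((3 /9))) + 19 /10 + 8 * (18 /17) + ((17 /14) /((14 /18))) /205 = 9596681263 /924692475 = 10.38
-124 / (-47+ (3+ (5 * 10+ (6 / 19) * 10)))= -1178 / 87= -13.54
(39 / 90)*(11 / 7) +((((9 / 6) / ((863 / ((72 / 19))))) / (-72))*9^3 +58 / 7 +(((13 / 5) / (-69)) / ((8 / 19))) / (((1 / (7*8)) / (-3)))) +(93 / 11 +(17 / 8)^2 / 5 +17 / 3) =38.96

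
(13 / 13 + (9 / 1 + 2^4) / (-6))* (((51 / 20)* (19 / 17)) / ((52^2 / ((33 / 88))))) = -1083 / 865280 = -0.00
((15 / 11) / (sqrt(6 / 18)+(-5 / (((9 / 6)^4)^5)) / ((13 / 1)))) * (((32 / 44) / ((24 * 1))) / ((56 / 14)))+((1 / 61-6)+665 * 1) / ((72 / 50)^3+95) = 3424409104301034945615 * sqrt(3) / 331482787992249486645932+52053184295468469261807504043800 / 7739533971834066287782370717353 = 6.74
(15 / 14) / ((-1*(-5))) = 3 / 14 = 0.21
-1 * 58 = -58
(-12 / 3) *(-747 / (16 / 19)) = 14193 / 4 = 3548.25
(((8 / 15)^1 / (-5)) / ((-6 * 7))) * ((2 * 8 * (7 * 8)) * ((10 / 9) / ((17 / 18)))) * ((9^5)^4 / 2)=1383272158897143899136 / 85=16273790104672281166.31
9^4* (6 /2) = 19683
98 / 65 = 1.51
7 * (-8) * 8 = -448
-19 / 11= -1.73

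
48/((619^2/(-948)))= -45504/383161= -0.12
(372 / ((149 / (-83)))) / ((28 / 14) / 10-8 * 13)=51460 / 25777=2.00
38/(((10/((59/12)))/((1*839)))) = 940519/60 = 15675.32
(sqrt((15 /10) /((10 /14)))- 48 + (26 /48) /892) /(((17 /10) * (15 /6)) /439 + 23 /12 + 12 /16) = -19613203 /1093592 + 2634 * sqrt(210) /70495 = -17.39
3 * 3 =9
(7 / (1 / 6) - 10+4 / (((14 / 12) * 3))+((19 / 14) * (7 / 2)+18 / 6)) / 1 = 1145 / 28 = 40.89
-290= -290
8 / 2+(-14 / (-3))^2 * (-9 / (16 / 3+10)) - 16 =-570 / 23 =-24.78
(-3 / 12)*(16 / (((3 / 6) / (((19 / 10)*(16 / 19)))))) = -64 / 5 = -12.80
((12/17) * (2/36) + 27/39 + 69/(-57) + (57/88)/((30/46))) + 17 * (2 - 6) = -374052311/5542680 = -67.49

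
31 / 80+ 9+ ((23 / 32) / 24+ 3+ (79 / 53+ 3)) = 3441119 / 203520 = 16.91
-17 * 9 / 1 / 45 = -17 / 5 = -3.40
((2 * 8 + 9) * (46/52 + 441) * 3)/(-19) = -861675/494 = -1744.28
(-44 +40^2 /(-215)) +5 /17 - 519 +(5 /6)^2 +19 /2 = -14735731 /26316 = -559.95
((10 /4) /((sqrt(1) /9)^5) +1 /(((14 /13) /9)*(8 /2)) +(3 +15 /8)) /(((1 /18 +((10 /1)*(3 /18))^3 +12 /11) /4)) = 102234.80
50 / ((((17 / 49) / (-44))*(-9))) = 107800 / 153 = 704.58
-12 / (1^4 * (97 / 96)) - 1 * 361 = -372.88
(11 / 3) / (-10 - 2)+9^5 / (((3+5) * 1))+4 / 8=531455 / 72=7381.32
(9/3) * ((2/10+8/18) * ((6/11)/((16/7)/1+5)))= 0.14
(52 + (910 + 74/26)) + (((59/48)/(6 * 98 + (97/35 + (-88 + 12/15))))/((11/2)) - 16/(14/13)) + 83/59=4753547963797/4996391400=951.40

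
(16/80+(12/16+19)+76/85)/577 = 7087/196180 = 0.04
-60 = -60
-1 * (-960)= 960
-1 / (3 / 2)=-0.67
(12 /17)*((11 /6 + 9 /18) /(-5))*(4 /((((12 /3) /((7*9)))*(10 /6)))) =-5292 /425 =-12.45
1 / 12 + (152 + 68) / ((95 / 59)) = 31171 / 228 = 136.71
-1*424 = -424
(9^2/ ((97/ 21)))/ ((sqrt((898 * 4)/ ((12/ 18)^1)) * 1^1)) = 567 * sqrt(1347)/ 87106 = 0.24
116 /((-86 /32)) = -1856 /43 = -43.16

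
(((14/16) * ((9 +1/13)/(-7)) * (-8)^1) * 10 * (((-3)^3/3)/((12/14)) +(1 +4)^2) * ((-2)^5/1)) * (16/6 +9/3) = -9307840/39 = -238662.56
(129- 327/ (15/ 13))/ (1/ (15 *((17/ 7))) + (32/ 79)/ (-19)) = -59097372/ 2347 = -25179.96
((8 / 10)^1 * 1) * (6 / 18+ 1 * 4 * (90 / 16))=274 / 15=18.27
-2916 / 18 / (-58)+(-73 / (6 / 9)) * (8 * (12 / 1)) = -304767 / 29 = -10509.21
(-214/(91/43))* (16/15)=-147232/1365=-107.86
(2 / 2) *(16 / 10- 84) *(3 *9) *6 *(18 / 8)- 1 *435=-152349 / 5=-30469.80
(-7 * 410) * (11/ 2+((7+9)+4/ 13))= -813645/ 13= -62588.08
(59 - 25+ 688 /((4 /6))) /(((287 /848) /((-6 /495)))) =-44096 /1155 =-38.18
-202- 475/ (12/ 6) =-879/ 2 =-439.50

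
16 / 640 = 1 / 40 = 0.02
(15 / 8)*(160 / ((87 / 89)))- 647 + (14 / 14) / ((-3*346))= -10237823 / 30102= -340.10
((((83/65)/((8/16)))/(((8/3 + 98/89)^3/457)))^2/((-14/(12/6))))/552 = -173754034833752019861003/1410166746654684628355200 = -0.12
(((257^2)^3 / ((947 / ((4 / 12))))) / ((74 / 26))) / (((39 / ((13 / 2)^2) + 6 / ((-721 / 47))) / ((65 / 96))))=2282096820833330475065 / 50314882752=45356298097.36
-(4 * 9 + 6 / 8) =-147 / 4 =-36.75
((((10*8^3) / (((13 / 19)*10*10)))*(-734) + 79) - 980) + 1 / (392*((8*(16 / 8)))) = -22759463487 / 407680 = -55826.78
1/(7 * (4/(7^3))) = 49/4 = 12.25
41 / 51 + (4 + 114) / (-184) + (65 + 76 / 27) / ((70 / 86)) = 123378757 / 1477980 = 83.48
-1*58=-58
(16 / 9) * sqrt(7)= 4.70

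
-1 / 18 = -0.06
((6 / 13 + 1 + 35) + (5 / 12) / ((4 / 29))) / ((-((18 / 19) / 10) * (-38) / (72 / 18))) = 123185 / 2808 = 43.87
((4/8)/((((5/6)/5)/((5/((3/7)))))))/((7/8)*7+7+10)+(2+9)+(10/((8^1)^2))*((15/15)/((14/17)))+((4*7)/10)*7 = 2677293/82880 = 32.30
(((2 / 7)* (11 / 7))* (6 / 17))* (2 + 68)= 1320 / 119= 11.09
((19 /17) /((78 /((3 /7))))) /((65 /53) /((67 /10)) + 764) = 67469 /8395921716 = 0.00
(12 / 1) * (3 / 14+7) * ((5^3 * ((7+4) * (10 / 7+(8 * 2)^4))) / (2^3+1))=127421145500 / 147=866810513.61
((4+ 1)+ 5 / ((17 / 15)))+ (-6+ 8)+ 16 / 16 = 211 / 17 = 12.41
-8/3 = -2.67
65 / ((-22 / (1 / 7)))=-65 / 154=-0.42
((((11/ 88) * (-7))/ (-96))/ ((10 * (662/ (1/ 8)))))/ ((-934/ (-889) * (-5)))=-6223/ 189944217600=-0.00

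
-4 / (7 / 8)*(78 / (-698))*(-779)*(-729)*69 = 48902229792 / 2443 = 20017286.04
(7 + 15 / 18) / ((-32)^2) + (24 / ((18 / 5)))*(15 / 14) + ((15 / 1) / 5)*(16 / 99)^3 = 33213729275 / 4636735488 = 7.16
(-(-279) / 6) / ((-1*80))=-93 / 160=-0.58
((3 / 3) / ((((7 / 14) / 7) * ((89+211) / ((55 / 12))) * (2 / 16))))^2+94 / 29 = 362291 / 58725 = 6.17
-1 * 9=-9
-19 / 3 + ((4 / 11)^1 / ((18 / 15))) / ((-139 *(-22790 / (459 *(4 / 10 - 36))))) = -331117847 / 52268865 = -6.33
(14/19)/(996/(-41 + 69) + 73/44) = 4312/217873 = 0.02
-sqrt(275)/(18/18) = -5 *sqrt(11) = -16.58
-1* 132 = -132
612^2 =374544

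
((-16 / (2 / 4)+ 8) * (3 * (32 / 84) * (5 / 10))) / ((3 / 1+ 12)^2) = -32 / 525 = -0.06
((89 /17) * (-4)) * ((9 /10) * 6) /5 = -9612 /425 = -22.62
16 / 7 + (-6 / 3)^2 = 44 / 7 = 6.29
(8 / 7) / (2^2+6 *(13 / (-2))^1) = -8 / 245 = -0.03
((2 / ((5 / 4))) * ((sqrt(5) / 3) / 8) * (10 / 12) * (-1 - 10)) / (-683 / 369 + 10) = -451 * sqrt(5) / 6014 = -0.17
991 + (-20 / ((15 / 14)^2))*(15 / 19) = 55703 / 57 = 977.25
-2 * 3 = -6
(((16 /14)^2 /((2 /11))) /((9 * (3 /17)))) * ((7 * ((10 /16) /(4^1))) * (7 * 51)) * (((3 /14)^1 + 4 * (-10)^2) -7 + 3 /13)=379397755 /546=694867.68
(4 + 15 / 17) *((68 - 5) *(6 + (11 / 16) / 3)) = 521157 / 272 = 1916.02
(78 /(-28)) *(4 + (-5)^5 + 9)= 60684 /7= 8669.14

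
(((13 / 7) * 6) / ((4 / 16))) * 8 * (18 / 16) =2808 / 7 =401.14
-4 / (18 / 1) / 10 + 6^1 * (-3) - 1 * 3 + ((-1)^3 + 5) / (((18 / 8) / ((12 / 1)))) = 0.31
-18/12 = -3/2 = -1.50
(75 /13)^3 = 421875 /2197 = 192.02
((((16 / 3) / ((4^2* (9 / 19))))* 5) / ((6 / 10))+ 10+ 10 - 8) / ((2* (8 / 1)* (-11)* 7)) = -1447 / 99792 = -0.01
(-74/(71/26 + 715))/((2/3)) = -2886/18661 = -0.15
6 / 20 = 3 / 10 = 0.30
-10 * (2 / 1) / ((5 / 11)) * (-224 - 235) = 20196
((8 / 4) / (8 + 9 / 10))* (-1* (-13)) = 260 / 89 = 2.92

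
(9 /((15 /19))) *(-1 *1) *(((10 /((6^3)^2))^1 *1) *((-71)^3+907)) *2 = 1744.62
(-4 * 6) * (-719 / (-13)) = -17256 / 13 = -1327.38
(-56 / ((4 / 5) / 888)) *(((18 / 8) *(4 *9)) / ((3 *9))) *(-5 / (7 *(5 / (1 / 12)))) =2220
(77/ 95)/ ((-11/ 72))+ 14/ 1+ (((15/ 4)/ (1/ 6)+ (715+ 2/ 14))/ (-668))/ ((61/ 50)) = 211078311/ 27097420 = 7.79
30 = 30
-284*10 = -2840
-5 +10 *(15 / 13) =6.54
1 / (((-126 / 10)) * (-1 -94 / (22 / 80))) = 55 / 237573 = 0.00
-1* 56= -56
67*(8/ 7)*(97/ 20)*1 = 12998/ 35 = 371.37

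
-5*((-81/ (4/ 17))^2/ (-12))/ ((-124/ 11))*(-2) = 34762365/ 3968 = 8760.68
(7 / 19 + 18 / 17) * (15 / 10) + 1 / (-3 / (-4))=6733 / 1938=3.47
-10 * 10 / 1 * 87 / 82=-4350 / 41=-106.10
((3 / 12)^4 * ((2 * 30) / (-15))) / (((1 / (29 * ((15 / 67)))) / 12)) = -1305 / 1072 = -1.22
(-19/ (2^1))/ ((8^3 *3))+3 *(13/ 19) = 119447/ 58368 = 2.05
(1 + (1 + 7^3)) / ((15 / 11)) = 253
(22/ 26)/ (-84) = -11/ 1092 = -0.01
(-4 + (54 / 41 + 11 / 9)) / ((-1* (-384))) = -539 / 141696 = -0.00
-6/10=-0.60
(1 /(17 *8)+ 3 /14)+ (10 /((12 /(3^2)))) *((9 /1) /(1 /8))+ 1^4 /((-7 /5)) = 73373 /136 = 539.51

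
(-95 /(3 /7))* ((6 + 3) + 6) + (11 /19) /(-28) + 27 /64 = -28298985 /8512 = -3324.60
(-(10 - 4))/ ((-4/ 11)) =33/ 2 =16.50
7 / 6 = 1.17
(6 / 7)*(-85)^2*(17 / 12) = 122825 / 14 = 8773.21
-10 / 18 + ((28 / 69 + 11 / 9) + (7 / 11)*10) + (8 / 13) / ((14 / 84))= 109804 / 9867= 11.13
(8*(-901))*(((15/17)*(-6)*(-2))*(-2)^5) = 2442240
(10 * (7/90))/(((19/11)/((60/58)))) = 770/1653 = 0.47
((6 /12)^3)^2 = 1 /64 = 0.02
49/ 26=1.88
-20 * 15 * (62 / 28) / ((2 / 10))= -23250 / 7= -3321.43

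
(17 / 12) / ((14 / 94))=799 / 84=9.51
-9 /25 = -0.36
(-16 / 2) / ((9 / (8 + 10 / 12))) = -7.85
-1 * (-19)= 19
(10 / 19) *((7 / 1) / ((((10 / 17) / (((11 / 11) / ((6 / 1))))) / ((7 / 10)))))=833 / 1140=0.73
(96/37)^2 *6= 55296/1369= 40.39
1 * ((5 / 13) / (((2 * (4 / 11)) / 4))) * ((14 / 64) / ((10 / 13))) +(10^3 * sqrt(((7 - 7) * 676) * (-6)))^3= 0.60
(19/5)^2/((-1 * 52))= -361/1300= -0.28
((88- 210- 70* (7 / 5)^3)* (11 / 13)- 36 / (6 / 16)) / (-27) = 9044 / 675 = 13.40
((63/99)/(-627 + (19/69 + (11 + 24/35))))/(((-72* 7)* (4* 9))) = 805/14116471776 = 0.00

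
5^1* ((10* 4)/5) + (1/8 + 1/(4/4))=329/8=41.12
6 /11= 0.55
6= 6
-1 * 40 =-40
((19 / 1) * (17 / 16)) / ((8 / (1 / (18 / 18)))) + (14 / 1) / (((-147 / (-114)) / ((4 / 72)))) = 25213 / 8064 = 3.13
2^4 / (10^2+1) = 16 / 101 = 0.16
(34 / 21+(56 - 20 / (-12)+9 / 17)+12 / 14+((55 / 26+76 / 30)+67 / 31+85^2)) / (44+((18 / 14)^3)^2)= 176335130943839 / 1173164623410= 150.31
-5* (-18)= 90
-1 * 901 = -901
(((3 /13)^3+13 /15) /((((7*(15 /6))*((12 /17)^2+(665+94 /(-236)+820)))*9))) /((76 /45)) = 70557038 /31711037761455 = 0.00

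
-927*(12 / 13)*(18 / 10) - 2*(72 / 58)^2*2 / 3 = -84309876 / 54665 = -1542.30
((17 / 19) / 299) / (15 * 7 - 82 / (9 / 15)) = -51 / 539695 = -0.00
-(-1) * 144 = 144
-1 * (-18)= 18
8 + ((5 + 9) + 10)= 32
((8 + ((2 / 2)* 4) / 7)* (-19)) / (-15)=76 / 7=10.86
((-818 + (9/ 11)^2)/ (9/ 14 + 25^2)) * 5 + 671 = 704229179/ 1059839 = 664.47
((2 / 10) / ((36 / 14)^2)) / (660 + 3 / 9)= 7 / 152820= 0.00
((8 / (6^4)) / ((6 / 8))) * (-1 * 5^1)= -10 / 243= -0.04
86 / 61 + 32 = 2038 / 61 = 33.41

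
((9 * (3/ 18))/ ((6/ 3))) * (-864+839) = -75/ 4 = -18.75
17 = 17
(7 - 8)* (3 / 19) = -3 / 19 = -0.16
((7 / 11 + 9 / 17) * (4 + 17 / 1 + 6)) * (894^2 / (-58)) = -2352151548 / 5423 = -433736.22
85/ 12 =7.08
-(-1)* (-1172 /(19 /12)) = -14064 /19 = -740.21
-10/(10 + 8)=-5/9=-0.56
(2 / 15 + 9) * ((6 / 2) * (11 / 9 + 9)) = 12604 / 45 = 280.09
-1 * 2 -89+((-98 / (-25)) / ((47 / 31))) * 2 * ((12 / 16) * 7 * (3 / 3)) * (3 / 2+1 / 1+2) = 73241 / 2350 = 31.17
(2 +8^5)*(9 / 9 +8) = 294930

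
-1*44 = -44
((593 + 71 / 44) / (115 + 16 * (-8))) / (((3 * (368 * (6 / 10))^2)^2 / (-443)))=89430625 / 94412568526848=0.00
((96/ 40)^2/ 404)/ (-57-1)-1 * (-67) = 4906057/ 73225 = 67.00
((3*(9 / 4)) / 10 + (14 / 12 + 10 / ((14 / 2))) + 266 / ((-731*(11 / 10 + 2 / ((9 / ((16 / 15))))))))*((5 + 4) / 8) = 104933649 / 31111360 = 3.37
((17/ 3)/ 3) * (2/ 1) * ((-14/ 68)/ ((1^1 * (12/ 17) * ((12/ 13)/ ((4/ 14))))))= -221/ 648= -0.34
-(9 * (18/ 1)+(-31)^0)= -163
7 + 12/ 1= 19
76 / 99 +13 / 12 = 733 / 396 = 1.85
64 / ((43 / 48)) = 3072 / 43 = 71.44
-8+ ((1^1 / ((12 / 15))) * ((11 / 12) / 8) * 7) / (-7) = -3127 / 384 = -8.14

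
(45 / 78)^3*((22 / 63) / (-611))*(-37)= 152625 / 37586276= 0.00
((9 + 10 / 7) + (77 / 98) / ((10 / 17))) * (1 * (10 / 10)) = 1647 / 140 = 11.76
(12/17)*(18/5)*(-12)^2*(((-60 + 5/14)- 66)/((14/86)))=-1176306624/4165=-282426.56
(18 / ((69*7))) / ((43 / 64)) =384 / 6923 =0.06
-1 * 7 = -7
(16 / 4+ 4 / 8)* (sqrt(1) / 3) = 3 / 2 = 1.50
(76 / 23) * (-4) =-304 / 23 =-13.22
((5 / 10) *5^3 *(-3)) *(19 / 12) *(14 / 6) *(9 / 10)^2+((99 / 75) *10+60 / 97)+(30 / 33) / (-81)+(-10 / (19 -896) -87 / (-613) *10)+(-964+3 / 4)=-11218871324584141 / 7434118660320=-1509.11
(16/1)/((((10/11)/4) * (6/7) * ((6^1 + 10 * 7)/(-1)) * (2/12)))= -616/95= -6.48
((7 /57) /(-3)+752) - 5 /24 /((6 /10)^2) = 3083665 /4104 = 751.38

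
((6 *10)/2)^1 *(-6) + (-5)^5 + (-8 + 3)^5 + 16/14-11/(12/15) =-180393/28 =-6442.61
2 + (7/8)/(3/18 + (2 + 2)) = 2.21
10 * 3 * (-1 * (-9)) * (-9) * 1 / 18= -135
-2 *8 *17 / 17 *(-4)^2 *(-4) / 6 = 512 / 3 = 170.67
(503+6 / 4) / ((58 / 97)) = 97873 / 116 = 843.73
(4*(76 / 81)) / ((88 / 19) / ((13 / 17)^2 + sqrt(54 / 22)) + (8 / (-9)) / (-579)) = 4286127944124262 / 9059523799695639 + 667119984004386*sqrt(33) / 3019841266565213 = 1.74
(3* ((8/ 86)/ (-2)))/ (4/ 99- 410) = 297/ 872599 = 0.00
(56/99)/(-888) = -7/10989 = -0.00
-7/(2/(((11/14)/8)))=-11/32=-0.34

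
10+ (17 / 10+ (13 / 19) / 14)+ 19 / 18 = 153269 / 11970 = 12.80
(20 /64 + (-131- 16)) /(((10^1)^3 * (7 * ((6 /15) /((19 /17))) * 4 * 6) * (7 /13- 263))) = 579709 /62365900800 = 0.00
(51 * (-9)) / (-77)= 459 / 77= 5.96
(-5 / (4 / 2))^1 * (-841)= 2102.50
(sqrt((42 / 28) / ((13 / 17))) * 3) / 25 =3 * sqrt(1326) / 650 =0.17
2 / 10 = 1 / 5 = 0.20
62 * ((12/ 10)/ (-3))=-124/ 5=-24.80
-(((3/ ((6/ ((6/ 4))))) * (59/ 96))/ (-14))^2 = -3481/ 3211264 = -0.00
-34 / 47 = -0.72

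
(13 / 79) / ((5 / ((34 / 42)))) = 221 / 8295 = 0.03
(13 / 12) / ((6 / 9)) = 13 / 8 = 1.62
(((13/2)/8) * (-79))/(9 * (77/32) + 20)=-2054/1333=-1.54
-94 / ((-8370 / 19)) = 893 / 4185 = 0.21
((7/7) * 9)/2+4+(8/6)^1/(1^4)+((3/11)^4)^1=864305/87846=9.84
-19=-19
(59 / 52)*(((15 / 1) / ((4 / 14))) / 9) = 2065 / 312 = 6.62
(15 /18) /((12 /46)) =115 /36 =3.19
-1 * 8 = -8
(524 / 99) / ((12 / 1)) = 131 / 297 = 0.44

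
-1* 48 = -48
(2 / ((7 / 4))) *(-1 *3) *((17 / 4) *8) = -816 / 7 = -116.57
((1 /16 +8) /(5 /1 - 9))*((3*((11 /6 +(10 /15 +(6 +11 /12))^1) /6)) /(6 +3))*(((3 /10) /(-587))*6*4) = 4859 /375680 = 0.01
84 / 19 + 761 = 765.42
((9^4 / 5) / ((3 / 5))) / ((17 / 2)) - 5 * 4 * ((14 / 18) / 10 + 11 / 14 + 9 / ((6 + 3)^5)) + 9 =194425565 / 780759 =249.02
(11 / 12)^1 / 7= 11 / 84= 0.13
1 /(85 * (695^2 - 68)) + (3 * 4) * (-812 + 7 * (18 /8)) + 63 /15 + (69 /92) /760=-238380472350793 /24959217760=-9550.80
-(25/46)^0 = -1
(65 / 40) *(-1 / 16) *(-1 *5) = 65 / 128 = 0.51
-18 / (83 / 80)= -1440 / 83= -17.35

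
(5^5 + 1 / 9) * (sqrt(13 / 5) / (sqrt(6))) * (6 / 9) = 1371.47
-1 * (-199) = 199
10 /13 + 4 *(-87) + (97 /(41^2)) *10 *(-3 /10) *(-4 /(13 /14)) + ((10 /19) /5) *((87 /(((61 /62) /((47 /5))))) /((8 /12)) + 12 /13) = -27245530228 /126638135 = -215.14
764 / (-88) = -191 / 22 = -8.68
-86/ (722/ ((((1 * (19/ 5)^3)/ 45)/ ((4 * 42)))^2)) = -5603803/ 893025000000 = -0.00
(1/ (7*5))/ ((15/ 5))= 1/ 105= 0.01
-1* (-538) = 538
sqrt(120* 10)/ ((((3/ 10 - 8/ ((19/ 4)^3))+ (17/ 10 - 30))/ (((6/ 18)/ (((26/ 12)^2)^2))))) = -0.02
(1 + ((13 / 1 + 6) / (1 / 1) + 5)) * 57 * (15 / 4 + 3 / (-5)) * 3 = 53865 / 4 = 13466.25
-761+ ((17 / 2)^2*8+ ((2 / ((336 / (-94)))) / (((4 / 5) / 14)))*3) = -1699 / 8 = -212.38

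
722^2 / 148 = 130321 / 37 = 3522.19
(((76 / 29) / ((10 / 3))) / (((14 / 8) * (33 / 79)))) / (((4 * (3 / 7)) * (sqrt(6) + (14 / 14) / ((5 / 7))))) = -21014 / 96657 + 15010 * sqrt(6) / 96657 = 0.16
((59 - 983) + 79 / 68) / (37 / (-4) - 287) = 62753 / 20145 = 3.12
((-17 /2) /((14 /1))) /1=-17 /28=-0.61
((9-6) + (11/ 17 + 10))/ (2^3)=29/ 17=1.71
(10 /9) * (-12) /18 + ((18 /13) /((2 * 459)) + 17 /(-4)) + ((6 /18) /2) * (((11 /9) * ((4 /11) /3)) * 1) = -4.96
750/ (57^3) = 250/ 61731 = 0.00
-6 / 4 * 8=-12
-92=-92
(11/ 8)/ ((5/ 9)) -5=-101/ 40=-2.52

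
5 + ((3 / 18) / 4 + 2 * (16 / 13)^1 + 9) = 5149 / 312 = 16.50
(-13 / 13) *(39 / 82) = -39 / 82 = -0.48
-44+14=-30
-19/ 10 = -1.90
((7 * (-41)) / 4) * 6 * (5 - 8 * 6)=18511.50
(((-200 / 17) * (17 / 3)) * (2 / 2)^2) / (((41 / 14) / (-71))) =198800 / 123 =1616.26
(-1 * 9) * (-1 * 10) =90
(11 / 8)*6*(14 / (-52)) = -231 / 104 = -2.22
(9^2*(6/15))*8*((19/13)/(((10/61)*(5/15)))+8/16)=2295216/325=7062.20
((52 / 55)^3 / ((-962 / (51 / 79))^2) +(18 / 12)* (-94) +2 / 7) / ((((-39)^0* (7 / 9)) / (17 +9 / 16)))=-3541039390425839751 / 1114453010902000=-3177.38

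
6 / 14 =3 / 7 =0.43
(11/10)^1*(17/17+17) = 99/5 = 19.80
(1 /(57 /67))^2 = 4489 /3249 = 1.38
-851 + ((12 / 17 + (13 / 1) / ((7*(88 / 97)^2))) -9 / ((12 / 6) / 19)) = -860288579 / 921536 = -933.54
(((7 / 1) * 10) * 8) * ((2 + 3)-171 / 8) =-9170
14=14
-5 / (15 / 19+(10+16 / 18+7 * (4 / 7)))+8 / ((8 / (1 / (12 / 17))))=35317 / 32172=1.10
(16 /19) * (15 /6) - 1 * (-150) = 2890 /19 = 152.11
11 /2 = 5.50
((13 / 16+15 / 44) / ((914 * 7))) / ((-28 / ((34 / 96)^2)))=-8381 / 10377658368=-0.00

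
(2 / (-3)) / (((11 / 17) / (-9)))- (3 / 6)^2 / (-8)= 3275 / 352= 9.30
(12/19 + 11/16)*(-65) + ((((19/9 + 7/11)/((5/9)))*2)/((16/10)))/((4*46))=-6591861/76912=-85.71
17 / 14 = 1.21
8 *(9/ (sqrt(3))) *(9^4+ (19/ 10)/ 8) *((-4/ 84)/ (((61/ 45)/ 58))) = -136998639 *sqrt(3)/ 427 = -555711.01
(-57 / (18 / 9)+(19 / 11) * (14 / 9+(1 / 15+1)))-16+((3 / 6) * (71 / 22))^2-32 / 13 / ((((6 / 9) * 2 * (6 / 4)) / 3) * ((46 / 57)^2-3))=-309359205569 / 8642565360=-35.79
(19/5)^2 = 361/25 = 14.44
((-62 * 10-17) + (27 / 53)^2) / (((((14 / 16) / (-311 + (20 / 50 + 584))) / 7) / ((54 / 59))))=-1056249360576 / 828655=-1274655.15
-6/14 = -3/7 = -0.43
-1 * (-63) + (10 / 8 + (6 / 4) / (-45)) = 3853 / 60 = 64.22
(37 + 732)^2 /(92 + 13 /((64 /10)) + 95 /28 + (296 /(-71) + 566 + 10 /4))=9405005344 /10524553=893.63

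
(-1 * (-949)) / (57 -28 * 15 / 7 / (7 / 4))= 41.78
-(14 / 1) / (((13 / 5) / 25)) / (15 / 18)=-2100 / 13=-161.54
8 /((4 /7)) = 14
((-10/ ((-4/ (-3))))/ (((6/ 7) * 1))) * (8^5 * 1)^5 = -330565653800875164958720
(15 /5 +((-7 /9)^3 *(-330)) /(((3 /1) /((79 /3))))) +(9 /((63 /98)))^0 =2989418 /2187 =1366.90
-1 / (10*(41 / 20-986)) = 2 / 19679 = 0.00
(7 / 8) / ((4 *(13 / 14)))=49 / 208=0.24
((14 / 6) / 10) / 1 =7 / 30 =0.23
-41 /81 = -0.51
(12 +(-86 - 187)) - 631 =-892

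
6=6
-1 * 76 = -76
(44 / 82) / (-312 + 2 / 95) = -1045 / 607579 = -0.00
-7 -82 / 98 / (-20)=-6819 / 980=-6.96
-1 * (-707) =707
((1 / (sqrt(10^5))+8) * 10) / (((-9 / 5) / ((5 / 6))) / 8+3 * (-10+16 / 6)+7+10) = -8000 / 527 - sqrt(10) / 527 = -15.19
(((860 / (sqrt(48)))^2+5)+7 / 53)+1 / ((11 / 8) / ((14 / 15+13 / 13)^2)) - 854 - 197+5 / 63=4396847921 / 306075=14365.26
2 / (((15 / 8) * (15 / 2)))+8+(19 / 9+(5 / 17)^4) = 64274524 / 6264075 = 10.26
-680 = -680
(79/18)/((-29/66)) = -869/87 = -9.99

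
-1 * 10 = -10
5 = 5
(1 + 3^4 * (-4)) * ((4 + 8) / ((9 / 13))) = -16796 / 3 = -5598.67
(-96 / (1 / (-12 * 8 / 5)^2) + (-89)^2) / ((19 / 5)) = -686711 / 95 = -7228.54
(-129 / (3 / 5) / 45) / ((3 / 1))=-43 / 27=-1.59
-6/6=-1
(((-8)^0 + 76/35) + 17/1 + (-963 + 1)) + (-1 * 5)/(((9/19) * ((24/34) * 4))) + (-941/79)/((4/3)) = -1140131807/1194480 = -954.50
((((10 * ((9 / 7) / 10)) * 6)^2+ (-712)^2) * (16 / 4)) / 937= 99372688 / 45913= 2164.37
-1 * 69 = -69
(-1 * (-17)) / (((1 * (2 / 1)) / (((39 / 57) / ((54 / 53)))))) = 11713 / 2052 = 5.71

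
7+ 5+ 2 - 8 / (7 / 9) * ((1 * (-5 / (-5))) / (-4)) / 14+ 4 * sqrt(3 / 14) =2 * sqrt(42) / 7+ 695 / 49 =16.04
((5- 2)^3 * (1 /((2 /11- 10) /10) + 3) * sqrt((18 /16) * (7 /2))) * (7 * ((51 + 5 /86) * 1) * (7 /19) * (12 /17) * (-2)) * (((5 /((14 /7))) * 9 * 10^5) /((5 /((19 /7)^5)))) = -123989996045925000 * sqrt(7) /250733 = -1308350694154.34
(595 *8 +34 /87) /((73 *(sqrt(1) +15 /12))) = 1656616 /57159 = 28.98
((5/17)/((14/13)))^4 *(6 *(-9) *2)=-481966875/802135684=-0.60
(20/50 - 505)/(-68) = 2523/340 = 7.42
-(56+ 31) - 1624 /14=-203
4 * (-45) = -180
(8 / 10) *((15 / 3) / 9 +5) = 40 / 9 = 4.44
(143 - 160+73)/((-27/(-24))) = 448/9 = 49.78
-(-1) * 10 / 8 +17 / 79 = 463 / 316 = 1.47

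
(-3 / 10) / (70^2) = -3 / 49000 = -0.00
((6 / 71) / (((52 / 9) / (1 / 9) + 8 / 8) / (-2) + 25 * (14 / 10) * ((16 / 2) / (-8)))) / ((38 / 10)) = -20 / 55309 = -0.00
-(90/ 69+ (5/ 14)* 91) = -33.80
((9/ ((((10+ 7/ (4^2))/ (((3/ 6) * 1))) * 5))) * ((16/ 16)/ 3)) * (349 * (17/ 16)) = 17799/ 1670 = 10.66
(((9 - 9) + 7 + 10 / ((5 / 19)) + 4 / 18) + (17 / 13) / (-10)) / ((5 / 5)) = 52757 / 1170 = 45.09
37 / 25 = 1.48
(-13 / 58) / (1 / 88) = -572 / 29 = -19.72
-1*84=-84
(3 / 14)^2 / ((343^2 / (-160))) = -360 / 5764801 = -0.00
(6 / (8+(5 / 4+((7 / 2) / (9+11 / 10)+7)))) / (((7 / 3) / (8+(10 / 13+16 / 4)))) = 134128 / 67795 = 1.98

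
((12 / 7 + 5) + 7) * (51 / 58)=2448 / 203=12.06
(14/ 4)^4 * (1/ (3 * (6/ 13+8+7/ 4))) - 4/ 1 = 5725/ 6372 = 0.90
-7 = -7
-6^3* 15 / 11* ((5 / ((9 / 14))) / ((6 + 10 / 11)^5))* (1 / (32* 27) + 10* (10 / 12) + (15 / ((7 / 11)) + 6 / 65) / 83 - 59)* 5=601693924946675 / 16414991284224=36.66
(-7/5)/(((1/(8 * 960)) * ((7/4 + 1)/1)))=-43008/11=-3909.82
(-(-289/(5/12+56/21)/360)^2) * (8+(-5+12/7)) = -918731/2874900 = -0.32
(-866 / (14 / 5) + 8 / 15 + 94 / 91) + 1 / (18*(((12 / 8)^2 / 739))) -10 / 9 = -10709459 / 36855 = -290.58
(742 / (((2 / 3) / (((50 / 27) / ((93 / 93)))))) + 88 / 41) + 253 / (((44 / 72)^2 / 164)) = 459339994 / 4059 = 113165.80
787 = 787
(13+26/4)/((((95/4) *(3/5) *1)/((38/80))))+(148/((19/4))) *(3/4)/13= 12091/4940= 2.45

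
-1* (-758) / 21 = 758 / 21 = 36.10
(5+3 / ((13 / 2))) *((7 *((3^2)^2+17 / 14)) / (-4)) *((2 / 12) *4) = -81721 / 156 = -523.85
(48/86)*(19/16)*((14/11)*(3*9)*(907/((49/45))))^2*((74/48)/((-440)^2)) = 34149350363103/7897238272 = 4324.21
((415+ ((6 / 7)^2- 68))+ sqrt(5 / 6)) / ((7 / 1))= sqrt(30) / 42+ 17039 / 343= 49.81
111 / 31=3.58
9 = 9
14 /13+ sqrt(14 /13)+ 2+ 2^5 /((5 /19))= sqrt(182) /13+ 8104 /65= 125.71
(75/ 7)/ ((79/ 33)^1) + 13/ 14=5.40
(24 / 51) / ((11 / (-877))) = -37.52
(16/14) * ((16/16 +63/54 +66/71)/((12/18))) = 2638/497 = 5.31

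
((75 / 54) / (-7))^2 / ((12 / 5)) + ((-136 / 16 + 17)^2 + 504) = 576.27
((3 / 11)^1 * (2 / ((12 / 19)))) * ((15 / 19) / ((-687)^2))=5 / 3461106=0.00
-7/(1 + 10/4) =-2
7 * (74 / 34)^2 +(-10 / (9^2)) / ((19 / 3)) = 4913189 / 148257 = 33.14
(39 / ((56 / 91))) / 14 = 507 / 112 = 4.53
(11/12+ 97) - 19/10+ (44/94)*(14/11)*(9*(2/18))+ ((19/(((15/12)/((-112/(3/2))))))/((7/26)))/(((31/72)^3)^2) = -1655870363945485057/2502760380420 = -661617.62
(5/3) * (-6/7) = -10/7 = -1.43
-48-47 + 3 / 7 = -662 / 7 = -94.57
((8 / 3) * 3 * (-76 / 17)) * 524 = -318592 / 17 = -18740.71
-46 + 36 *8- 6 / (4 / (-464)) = 938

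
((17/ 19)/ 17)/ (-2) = -0.03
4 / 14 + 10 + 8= 128 / 7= 18.29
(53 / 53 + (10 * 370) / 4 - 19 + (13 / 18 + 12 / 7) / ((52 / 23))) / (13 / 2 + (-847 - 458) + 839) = -5949725 / 3010644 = -1.98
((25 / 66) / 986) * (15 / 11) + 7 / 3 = 1670659 / 715836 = 2.33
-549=-549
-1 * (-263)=263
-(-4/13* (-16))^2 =-24.24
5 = 5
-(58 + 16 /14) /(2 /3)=-621 /7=-88.71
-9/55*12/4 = -27/55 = -0.49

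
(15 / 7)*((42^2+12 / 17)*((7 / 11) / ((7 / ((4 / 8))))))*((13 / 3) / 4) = 243750 / 1309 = 186.21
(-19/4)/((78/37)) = -703/312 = -2.25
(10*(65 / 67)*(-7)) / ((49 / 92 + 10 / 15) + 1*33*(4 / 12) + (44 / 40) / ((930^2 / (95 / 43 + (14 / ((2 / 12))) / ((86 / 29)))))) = -5.57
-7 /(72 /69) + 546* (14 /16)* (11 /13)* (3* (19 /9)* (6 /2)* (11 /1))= 2027557 /24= 84481.54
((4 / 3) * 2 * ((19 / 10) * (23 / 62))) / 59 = 874 / 27435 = 0.03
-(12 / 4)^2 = -9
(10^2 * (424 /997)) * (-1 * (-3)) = 127200 /997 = 127.58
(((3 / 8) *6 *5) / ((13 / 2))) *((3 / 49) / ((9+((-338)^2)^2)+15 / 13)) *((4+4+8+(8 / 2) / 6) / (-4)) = -45 / 1330228402384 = -0.00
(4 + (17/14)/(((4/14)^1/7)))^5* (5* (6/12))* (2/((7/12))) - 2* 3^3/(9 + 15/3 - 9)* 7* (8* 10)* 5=672550825545/1792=375307380.33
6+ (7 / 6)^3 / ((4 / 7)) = 7585 / 864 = 8.78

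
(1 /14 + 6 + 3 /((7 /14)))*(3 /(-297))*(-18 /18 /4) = 169 /5544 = 0.03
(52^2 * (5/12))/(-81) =-3380/243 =-13.91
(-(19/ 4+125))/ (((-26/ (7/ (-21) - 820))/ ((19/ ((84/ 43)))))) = -347840201/ 8736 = -39816.87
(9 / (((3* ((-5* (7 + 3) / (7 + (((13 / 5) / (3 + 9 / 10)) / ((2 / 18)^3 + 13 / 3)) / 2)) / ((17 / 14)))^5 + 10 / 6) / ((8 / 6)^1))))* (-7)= 2001222912816149248488797602452 / 476575750048077770753006174650745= 0.00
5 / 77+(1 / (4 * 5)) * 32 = 641 / 385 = 1.66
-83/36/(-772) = 83/27792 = 0.00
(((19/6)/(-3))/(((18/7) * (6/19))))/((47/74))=-93499/45684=-2.05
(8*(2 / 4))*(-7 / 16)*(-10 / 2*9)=315 / 4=78.75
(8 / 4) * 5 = 10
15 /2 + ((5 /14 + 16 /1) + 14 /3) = 599 /21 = 28.52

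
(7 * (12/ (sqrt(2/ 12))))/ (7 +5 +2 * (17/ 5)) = 210 * sqrt(6)/ 47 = 10.94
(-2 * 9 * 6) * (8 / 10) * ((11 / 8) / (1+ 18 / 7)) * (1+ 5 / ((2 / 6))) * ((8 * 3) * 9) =-114960.38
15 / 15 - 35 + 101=67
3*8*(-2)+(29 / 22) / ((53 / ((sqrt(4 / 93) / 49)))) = -48+29*sqrt(93) / 2656731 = -48.00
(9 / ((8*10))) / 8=9 / 640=0.01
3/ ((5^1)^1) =3/ 5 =0.60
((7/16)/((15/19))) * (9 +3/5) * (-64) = -8512/25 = -340.48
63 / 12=21 / 4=5.25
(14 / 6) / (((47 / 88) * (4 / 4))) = 616 / 141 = 4.37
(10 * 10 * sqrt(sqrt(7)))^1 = 100 * 7^(1 / 4) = 162.66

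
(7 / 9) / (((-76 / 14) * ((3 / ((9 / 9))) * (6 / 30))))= -0.24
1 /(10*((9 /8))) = 4 /45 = 0.09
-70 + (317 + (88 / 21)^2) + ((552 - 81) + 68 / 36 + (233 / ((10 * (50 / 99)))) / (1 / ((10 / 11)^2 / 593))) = 1178645778 / 1598135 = 737.51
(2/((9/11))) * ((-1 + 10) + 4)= 286/9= 31.78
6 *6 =36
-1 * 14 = -14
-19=-19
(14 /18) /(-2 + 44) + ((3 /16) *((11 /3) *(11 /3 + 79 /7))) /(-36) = -1615 /6048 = -0.27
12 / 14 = 6 / 7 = 0.86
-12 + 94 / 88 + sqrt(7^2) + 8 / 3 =-167 / 132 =-1.27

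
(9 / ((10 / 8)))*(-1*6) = -216 / 5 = -43.20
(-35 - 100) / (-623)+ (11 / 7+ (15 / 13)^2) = 328441 / 105287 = 3.12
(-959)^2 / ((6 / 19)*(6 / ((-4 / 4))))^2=332004841 / 1296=256176.57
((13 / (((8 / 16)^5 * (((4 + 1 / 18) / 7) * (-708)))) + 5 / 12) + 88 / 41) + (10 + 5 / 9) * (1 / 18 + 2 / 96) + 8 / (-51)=8552665739 / 3890564784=2.20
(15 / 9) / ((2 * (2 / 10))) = 25 / 6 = 4.17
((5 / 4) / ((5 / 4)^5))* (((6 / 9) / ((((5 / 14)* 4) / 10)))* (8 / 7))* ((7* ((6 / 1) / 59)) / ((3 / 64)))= 3670016 / 110625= 33.18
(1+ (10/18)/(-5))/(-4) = -0.22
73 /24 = 3.04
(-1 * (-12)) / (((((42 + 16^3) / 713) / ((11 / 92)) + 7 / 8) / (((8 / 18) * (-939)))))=-101.35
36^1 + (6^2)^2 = 1332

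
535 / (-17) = -535 / 17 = -31.47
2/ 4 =1/ 2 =0.50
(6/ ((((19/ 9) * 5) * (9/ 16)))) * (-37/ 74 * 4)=-192/ 95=-2.02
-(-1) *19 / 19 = 1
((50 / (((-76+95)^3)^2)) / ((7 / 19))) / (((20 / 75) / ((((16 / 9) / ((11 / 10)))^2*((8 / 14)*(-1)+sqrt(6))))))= -6400000 / 396381356217+1600000*sqrt(6) / 56625908031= 0.00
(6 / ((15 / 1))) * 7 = 14 / 5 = 2.80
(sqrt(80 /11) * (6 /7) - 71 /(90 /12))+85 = 24 * sqrt(55) /77+1133 /15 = 77.84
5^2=25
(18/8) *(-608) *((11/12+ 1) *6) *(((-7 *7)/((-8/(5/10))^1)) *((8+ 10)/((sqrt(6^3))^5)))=-21413 *sqrt(6)/41472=-1.26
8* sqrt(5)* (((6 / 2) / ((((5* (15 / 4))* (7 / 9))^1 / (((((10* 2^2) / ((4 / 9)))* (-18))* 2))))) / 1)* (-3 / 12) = 46656* sqrt(5) / 35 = 2980.74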